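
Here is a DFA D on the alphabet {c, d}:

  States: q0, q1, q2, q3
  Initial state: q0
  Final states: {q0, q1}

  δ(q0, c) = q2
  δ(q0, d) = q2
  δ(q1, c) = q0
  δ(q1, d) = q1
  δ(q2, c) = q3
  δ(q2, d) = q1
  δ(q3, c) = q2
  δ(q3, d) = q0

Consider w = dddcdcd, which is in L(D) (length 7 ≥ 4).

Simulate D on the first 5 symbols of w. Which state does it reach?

Run of D on the first 5 characters of w = d d d c d:
  step 0: q0  (start)
  step 1: q2  (read d: q0→q2)
  step 2: q1  (read d: q2→q1)
  step 3: q1  (read d: q1→q1)
  step 4: q0  (read c: q1→q0)
  step 5: q2  (read d: q0→q2)

After reading 5 characters, D is in state q2.
(This kind of state-tracing is the core of the pumping-lemma construction: with 4 states, pigeonhole forces a repeat within the first 4 steps.)

q2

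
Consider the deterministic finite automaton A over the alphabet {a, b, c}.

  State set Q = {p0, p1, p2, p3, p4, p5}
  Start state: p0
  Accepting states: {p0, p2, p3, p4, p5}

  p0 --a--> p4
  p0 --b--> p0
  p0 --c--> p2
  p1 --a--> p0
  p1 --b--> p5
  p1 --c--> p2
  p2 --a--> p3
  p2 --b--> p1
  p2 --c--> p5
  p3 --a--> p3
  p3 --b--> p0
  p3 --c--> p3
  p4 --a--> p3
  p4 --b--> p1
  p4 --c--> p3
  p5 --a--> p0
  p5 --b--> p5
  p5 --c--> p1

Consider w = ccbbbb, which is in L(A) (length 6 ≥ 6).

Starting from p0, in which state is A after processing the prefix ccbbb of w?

State sequence: p0 -c-> p2 -c-> p5 -b-> p5 -b-> p5 -b-> p5

After reading 5 characters, A is in state p5.
(This kind of state-tracing is the core of the pumping-lemma construction: with 6 states, pigeonhole forces a repeat within the first 6 steps.)

p5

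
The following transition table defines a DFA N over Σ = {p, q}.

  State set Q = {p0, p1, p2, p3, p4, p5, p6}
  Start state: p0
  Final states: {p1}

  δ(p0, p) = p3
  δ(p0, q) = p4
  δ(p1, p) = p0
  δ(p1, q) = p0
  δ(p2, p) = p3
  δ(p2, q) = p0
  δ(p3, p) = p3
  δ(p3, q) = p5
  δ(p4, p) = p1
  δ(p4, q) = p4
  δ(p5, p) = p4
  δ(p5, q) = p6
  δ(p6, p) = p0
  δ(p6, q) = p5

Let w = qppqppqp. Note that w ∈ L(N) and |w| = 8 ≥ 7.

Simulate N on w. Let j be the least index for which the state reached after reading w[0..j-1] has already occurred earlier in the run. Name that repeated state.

Run of N on w = q p p q p p q p:
  step 0: p0  (start)
  step 1: p4  (read q: p0→p4)
  step 2: p1  (read p: p4→p1)
  step 3: p0  (read p: p1→p0)   ← first repeat (p0 seen earlier)
  step 4: p4  (read q: p0→p4)
  step 5: p1  (read p: p4→p1)
  step 6: p0  (read p: p1→p0)
  step 7: p4  (read q: p0→p4)
  step 8: p1  (read p: p4→p1)

The earliest repeat is at step j = 3: N is in p0, which it already visited at step i = 0.
Pumping length from the standard proof: p = 7 (the number of states). The repeated state found above gives |xy| = j ≤ 7 and |y| = j − i ≥ 1.

p0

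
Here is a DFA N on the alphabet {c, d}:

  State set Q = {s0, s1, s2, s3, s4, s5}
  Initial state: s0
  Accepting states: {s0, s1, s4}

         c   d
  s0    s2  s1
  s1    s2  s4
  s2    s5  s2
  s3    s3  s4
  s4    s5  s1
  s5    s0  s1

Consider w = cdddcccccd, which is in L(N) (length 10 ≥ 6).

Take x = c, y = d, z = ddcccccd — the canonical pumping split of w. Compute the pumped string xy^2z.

xy^2z = c·d·d·ddcccccd = cddddcccccd.
Reading y = d takes N from s2 back to s2, so after x·y·y the machine is still in s2, and z then leads to the accepting state s1. Hence cddddcccccd ∈ L(N).

cddddcccccd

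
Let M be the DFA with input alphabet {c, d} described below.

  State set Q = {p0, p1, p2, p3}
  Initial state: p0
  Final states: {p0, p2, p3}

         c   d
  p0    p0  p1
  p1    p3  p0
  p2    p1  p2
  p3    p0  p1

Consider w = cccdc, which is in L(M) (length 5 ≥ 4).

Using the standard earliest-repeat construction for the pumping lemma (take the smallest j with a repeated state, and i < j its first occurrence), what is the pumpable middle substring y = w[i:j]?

Run of M on w = c c c d c:
  step 0: p0  (start)
  step 1: p0  (read c: p0→p0)   ← first repeat (p0 seen earlier)
  step 2: p0  (read c: p0→p0)
  step 3: p0  (read c: p0→p0)
  step 4: p1  (read d: p0→p1)
  step 5: p3  (read c: p1→p3)

So i = 0, j = 1, giving x = w[0:0] = ε, y = w[0:1] = c, z = w[1:5] = ccdc.
Check: |xy| = 1 ≤ 4 and |y| = 1 ≥ 1. Reading y takes M from p0 back to p0, so every xyⁱz is accepted.

c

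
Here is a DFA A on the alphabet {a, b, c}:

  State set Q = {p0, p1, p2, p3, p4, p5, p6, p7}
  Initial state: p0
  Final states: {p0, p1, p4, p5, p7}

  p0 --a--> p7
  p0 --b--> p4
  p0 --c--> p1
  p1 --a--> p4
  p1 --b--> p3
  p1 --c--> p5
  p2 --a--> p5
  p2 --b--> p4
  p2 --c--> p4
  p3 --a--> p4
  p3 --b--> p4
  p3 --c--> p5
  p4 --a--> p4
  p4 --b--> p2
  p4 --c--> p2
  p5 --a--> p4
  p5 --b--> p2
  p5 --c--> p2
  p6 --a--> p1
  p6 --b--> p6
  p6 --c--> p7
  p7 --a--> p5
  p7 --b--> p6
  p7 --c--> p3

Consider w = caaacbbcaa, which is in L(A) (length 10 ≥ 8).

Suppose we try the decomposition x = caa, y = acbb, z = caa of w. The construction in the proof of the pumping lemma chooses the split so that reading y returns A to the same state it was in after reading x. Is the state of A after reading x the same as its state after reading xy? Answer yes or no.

no

State sequence: p0 -c-> p1 -a-> p4 -a-> p4 -a-> p4 -c-> p2 -b-> p4 -b-> p2

After x (step 3): p4. After xy (step 7): p2.
They differ (p4 ≠ p2), so y is not a cycle from the state after x; this split is not the one the pumping-lemma construction produces, and pumping y need not keep the string in L(A).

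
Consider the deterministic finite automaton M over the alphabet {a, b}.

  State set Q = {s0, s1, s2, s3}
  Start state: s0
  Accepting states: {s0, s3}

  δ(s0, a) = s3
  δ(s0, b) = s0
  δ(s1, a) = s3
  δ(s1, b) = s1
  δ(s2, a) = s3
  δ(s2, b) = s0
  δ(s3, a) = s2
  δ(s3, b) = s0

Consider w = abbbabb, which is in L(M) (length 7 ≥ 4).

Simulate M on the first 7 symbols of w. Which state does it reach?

s0

State sequence: s0 -a-> s3 -b-> s0 -b-> s0 -b-> s0 -a-> s3 -b-> s0 -b-> s0

After reading 7 characters, M is in state s0.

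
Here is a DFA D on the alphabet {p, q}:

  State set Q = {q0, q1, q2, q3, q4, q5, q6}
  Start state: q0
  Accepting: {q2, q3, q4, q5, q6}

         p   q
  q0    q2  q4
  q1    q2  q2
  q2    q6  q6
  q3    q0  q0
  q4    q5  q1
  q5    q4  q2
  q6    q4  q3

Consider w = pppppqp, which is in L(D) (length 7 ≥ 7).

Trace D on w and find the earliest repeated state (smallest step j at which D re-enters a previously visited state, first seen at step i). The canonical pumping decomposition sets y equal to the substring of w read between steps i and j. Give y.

pp

State sequence: q0 -p-> q2 -p-> q6 -p-> q4 -p-> q5 -p-> q4 -q-> q1 -p-> q2
First repeat at step 5: q4 was already visited.

So i = 3, j = 5, giving x = w[0:3] = ppp, y = w[3:5] = pp, z = w[5:7] = qp.
Check: |xy| = 5 ≤ 7 and |y| = 2 ≥ 1. Reading y takes D from q4 back to q4, so every xyⁱz is accepted.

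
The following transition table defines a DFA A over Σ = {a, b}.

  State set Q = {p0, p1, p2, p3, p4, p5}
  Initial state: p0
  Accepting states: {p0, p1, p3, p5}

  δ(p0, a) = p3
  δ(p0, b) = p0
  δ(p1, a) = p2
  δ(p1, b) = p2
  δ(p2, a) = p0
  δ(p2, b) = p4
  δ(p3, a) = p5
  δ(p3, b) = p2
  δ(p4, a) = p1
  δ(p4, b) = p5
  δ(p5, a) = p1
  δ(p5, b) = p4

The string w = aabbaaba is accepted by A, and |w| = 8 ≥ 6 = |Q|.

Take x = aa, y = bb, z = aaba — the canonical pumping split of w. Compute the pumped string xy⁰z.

aaaaba

xy⁰z = xz = aa·aaba = aaaaba.
Reading y = bb takes A from p5 back to p5, so after x the machine is still in p5, and z then leads to the accepting state p1. Hence aaaaba ∈ L(A).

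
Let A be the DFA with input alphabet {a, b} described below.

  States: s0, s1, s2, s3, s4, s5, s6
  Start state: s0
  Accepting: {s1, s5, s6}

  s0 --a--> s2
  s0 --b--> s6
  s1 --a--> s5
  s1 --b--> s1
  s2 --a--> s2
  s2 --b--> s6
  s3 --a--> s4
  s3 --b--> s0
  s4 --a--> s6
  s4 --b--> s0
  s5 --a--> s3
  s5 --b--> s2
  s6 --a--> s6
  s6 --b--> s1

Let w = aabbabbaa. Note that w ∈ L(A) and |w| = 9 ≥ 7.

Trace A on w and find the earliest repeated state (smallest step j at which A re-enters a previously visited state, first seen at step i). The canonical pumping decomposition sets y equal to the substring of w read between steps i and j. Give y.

State sequence: s0 -a-> s2 -a-> s2 -b-> s6 -b-> s1 -a-> s5 -b-> s2 -b-> s6 -a-> s6 -a-> s6
First repeat at step 2: s2 was already visited.

So i = 1, j = 2, giving x = w[0:1] = a, y = w[1:2] = a, z = w[2:9] = bbabbaa.
Check: |xy| = 2 ≤ 7 and |y| = 1 ≥ 1. Reading y takes A from s2 back to s2, so every xyⁱz is accepted.

a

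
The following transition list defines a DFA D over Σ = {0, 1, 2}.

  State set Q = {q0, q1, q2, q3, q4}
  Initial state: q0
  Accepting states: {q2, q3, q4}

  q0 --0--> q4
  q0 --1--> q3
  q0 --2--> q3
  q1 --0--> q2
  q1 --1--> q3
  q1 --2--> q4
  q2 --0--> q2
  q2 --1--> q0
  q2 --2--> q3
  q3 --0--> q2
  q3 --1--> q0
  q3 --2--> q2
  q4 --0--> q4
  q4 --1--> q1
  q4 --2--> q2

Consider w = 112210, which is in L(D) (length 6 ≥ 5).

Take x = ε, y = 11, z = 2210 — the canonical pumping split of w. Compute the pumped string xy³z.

xy^3z = ε·11·11·11·2210 = 1111112210.
Reading y = 11 takes D from q0 back to q0, so after x·y·y·y the machine is still in q0, and z then leads to the accepting state q4. Hence 1111112210 ∈ L(D).

1111112210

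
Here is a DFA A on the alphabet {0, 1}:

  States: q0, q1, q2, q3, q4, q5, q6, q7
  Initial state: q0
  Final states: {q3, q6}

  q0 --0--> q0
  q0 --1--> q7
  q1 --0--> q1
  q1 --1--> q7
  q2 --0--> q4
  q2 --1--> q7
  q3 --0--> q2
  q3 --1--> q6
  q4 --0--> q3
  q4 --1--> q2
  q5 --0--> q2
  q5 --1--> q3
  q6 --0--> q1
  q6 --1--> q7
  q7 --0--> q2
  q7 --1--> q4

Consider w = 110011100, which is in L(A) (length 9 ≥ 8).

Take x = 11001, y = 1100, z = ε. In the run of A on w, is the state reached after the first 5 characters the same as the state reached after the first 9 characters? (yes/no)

no

Run of A on the first 9 characters of w = 1 1 0 0 1 1 1 0 0:
  step 0: q0  (start)
  step 1: q7  (read 1: q0→q7)
  step 2: q4  (read 1: q7→q4)
  step 3: q3  (read 0: q4→q3)
  step 4: q2  (read 0: q3→q2)
  step 5: q7  (read 1: q2→q7)
  step 6: q4  (read 1: q7→q4)
  step 7: q2  (read 1: q4→q2)
  step 8: q4  (read 0: q2→q4)
  step 9: q3  (read 0: q4→q3)

After x (step 5): q7. After xy (step 9): q3.
They differ (q7 ≠ q3), so y is not a cycle from the state after x; this split is not the one the pumping-lemma construction produces, and pumping y need not keep the string in L(A).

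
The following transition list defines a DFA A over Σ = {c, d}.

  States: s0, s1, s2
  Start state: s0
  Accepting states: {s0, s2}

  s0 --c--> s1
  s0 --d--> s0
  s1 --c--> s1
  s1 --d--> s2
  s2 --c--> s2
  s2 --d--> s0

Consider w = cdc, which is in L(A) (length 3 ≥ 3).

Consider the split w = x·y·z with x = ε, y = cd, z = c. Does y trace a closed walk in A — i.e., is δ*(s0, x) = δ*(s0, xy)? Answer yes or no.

State sequence: s0 -c-> s1 -d-> s2

After x (step 0): s0. After xy (step 2): s2.
They differ (s0 ≠ s2), so y is not a cycle from the state after x; this split is not the one the pumping-lemma construction produces, and pumping y need not keep the string in L(A).

no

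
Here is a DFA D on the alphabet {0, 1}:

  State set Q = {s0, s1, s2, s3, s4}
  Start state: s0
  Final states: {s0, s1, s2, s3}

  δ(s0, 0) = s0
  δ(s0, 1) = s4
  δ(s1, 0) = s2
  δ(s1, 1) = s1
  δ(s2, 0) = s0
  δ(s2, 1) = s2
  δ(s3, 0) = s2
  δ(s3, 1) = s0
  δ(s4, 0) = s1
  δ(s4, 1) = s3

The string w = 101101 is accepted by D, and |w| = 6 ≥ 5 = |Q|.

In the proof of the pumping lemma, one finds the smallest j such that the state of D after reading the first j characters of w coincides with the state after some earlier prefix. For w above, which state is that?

State sequence: s0 -1-> s4 -0-> s1 -1-> s1 -1-> s1 -0-> s2 -1-> s2
First repeat at step 3: s1 was already visited.

The earliest repeat is at step j = 3: D is in s1, which it already visited at step i = 2.
With |Q| = 5, pigeonhole forces a state repeat no later than step 5; the substring read between the first and second visits to that state can be pumped.

s1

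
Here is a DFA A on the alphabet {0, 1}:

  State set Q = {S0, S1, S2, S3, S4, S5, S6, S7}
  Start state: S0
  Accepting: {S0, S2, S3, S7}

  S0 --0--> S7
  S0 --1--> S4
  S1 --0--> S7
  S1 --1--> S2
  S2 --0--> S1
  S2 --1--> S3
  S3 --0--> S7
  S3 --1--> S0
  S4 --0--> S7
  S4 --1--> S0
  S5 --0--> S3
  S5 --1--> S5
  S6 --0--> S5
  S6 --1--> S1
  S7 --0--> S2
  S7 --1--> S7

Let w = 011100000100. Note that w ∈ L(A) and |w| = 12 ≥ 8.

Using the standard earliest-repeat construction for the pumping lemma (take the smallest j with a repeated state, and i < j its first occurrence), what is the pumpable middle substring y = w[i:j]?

1

Run of A on w = 0 1 1 1 0 0 0 0 0 1 0 0:
  step 0: S0  (start)
  step 1: S7  (read 0: S0→S7)
  step 2: S7  (read 1: S7→S7)   ← first repeat (S7 seen earlier)
  step 3: S7  (read 1: S7→S7)
  step 4: S7  (read 1: S7→S7)
  step 5: S2  (read 0: S7→S2)
  step 6: S1  (read 0: S2→S1)
  step 7: S7  (read 0: S1→S7)
  step 8: S2  (read 0: S7→S2)
  step 9: S1  (read 0: S2→S1)
  step 10: S2  (read 1: S1→S2)
  step 11: S1  (read 0: S2→S1)
  step 12: S7  (read 0: S1→S7)

So i = 1, j = 2, giving x = w[0:1] = 0, y = w[1:2] = 1, z = w[2:12] = 1100000100.
Check: |xy| = 2 ≤ 8 and |y| = 1 ≥ 1. Reading y takes A from S7 back to S7, so every xyⁱz is accepted.
With |Q| = 8, pigeonhole forces a state repeat no later than step 8; the substring read between the first and second visits to that state can be pumped.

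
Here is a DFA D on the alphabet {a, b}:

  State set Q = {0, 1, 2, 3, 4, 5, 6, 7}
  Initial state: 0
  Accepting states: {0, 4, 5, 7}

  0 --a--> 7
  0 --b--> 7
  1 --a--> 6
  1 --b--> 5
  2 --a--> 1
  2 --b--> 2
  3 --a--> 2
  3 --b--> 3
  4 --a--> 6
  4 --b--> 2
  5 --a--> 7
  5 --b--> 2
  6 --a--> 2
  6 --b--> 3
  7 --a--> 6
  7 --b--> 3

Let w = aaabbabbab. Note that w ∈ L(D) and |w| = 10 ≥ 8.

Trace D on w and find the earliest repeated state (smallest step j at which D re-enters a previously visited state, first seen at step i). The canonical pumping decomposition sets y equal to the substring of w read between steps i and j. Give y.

Run of D on w = a a a b b a b b a b:
  step 0: 0  (start)
  step 1: 7  (read a: 0→7)
  step 2: 6  (read a: 7→6)
  step 3: 2  (read a: 6→2)
  step 4: 2  (read b: 2→2)   ← first repeat (2 seen earlier)
  step 5: 2  (read b: 2→2)
  step 6: 1  (read a: 2→1)
  step 7: 5  (read b: 1→5)
  step 8: 2  (read b: 5→2)
  step 9: 1  (read a: 2→1)
  step 10: 5  (read b: 1→5)

So i = 3, j = 4, giving x = w[0:3] = aaa, y = w[3:4] = b, z = w[4:10] = babbab.
Check: |xy| = 4 ≤ 8 and |y| = 1 ≥ 1. Reading y takes D from 2 back to 2, so every xyⁱz is accepted.
With |Q| = 8, pigeonhole forces a state repeat no later than step 8; the substring read between the first and second visits to that state can be pumped.

b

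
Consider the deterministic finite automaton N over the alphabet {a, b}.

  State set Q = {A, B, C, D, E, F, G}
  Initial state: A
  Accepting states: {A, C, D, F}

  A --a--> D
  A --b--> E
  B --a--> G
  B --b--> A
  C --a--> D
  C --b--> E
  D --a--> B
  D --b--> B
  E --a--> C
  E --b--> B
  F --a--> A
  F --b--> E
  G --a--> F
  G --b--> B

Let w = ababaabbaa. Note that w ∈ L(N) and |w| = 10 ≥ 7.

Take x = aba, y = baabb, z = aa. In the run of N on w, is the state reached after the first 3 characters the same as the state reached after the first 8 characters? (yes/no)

no

State sequence: A -a-> D -b-> B -a-> G -b-> B -a-> G -a-> F -b-> E -b-> B

After x (step 3): G. After xy (step 8): B.
They differ (G ≠ B), so y is not a cycle from the state after x; this split is not the one the pumping-lemma construction produces, and pumping y need not keep the string in L(N).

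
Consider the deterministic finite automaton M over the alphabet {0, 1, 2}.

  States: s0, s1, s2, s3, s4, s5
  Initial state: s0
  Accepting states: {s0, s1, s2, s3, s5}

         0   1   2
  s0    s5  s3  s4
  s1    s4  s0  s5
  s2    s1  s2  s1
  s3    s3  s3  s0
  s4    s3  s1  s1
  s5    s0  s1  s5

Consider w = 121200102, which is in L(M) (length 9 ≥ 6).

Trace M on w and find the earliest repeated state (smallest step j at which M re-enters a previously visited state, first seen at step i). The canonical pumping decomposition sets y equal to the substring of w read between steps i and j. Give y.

12

State sequence: s0 -1-> s3 -2-> s0 -1-> s3 -2-> s0 -0-> s5 -0-> s0 -1-> s3 -0-> s3 -2-> s0
First repeat at step 2: s0 was already visited.

So i = 0, j = 2, giving x = w[0:0] = ε, y = w[0:2] = 12, z = w[2:9] = 1200102.
Check: |xy| = 2 ≤ 6 and |y| = 2 ≥ 1. Reading y takes M from s0 back to s0, so every xyⁱz is accepted.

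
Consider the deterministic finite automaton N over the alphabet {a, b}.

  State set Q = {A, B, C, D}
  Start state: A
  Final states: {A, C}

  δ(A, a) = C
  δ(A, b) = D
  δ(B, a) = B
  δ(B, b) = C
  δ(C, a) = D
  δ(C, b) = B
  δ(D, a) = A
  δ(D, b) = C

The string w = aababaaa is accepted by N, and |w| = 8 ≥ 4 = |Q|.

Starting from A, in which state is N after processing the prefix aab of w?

C

State sequence: A -a-> C -a-> D -b-> C

After reading 3 characters, N is in state C.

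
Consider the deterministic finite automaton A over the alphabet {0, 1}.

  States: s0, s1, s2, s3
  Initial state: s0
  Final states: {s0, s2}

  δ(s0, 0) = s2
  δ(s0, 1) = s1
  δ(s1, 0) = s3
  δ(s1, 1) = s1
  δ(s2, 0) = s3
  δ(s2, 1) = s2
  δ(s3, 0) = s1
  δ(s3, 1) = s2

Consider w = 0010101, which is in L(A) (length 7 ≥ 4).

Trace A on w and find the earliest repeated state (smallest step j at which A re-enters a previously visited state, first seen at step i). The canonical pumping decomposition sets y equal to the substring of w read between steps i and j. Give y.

Run of A on w = 0 0 1 0 1 0 1:
  step 0: s0  (start)
  step 1: s2  (read 0: s0→s2)
  step 2: s3  (read 0: s2→s3)
  step 3: s2  (read 1: s3→s2)   ← first repeat (s2 seen earlier)
  step 4: s3  (read 0: s2→s3)
  step 5: s2  (read 1: s3→s2)
  step 6: s3  (read 0: s2→s3)
  step 7: s2  (read 1: s3→s2)

So i = 1, j = 3, giving x = w[0:1] = 0, y = w[1:3] = 01, z = w[3:7] = 0101.
Check: |xy| = 3 ≤ 4 and |y| = 2 ≥ 1. Reading y takes A from s2 back to s2, so every xyⁱz is accepted.

01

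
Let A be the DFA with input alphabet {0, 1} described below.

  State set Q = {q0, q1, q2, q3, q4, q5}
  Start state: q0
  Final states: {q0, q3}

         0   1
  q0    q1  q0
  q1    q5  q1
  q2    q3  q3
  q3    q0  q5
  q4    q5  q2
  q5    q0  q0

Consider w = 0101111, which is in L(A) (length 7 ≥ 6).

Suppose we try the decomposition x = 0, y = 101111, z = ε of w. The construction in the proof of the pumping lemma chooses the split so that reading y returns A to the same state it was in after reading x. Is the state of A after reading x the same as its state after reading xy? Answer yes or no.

Run of A on the first 7 characters of w = 0 1 0 1 1 1 1:
  step 0: q0  (start)
  step 1: q1  (read 0: q0→q1)
  step 2: q1  (read 1: q1→q1)
  step 3: q5  (read 0: q1→q5)
  step 4: q0  (read 1: q5→q0)
  step 5: q0  (read 1: q0→q0)
  step 6: q0  (read 1: q0→q0)
  step 7: q0  (read 1: q0→q0)

After x (step 1): q1. After xy (step 7): q0.
They differ (q1 ≠ q0), so y is not a cycle from the state after x; this split is not the one the pumping-lemma construction produces, and pumping y need not keep the string in L(A).

no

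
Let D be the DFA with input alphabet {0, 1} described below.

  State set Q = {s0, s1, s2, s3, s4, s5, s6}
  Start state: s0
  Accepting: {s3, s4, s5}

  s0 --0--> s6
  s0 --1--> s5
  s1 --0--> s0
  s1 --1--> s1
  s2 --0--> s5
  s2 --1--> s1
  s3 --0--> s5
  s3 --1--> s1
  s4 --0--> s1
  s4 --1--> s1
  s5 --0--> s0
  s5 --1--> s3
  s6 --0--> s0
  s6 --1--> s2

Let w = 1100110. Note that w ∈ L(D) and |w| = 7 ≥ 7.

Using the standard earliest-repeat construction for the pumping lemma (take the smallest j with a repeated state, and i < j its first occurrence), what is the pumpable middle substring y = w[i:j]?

State sequence: s0 -1-> s5 -1-> s3 -0-> s5 -0-> s0 -1-> s5 -1-> s3 -0-> s5
First repeat at step 3: s5 was already visited.

So i = 1, j = 3, giving x = w[0:1] = 1, y = w[1:3] = 10, z = w[3:7] = 0110.
Check: |xy| = 3 ≤ 7 and |y| = 2 ≥ 1. Reading y takes D from s5 back to s5, so every xyⁱz is accepted.
With |Q| = 7, pigeonhole forces a state repeat no later than step 7; the substring read between the first and second visits to that state can be pumped.

10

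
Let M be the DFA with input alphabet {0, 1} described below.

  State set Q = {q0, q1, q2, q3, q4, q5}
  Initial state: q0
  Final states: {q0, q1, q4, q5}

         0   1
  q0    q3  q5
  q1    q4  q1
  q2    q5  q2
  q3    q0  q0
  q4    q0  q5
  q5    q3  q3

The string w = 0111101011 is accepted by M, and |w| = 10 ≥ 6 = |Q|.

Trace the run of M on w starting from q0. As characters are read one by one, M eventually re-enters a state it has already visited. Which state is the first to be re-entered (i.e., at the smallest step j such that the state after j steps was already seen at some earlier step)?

State sequence: q0 -0-> q3 -1-> q0 -1-> q5 -1-> q3 -1-> q0 -0-> q3 -1-> q0 -0-> q3 -1-> q0 -1-> q5
First repeat at step 2: q0 was already visited.

The earliest repeat is at step j = 2: M is in q0, which it already visited at step i = 0.
The DFA has 6 states, so the proof of the pumping lemma guarantees a repeated state among the first 6+1 visited; the segment between the two visits is the pumpable y.

q0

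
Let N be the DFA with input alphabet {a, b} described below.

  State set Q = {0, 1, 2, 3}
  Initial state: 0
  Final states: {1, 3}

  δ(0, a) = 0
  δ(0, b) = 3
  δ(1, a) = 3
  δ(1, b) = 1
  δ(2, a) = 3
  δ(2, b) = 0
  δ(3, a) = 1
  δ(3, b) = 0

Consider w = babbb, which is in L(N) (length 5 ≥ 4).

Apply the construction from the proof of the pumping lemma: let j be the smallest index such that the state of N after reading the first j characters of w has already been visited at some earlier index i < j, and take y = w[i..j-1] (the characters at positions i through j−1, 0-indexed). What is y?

b

Run of N on w = b a b b b:
  step 0: 0  (start)
  step 1: 3  (read b: 0→3)
  step 2: 1  (read a: 3→1)
  step 3: 1  (read b: 1→1)   ← first repeat (1 seen earlier)
  step 4: 1  (read b: 1→1)
  step 5: 1  (read b: 1→1)

So i = 2, j = 3, giving x = w[0:2] = ba, y = w[2:3] = b, z = w[3:5] = bb.
Check: |xy| = 3 ≤ 4 and |y| = 1 ≥ 1. Reading y takes N from 1 back to 1, so every xyⁱz is accepted.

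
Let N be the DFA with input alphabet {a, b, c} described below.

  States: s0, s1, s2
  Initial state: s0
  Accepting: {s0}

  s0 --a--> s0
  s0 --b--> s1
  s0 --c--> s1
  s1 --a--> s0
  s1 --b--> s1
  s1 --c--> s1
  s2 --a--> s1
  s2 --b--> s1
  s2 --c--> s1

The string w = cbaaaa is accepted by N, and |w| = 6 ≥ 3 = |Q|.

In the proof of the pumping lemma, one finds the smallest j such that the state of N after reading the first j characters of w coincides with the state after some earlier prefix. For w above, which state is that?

s1

State sequence: s0 -c-> s1 -b-> s1 -a-> s0 -a-> s0 -a-> s0 -a-> s0
First repeat at step 2: s1 was already visited.

The earliest repeat is at step j = 2: N is in s1, which it already visited at step i = 1.
Since N has 3 states, any run of length ≥ 3 visits 3+1 states, so by pigeonhole some state repeats within the first 3 steps — that repeat gives the pumpable loop.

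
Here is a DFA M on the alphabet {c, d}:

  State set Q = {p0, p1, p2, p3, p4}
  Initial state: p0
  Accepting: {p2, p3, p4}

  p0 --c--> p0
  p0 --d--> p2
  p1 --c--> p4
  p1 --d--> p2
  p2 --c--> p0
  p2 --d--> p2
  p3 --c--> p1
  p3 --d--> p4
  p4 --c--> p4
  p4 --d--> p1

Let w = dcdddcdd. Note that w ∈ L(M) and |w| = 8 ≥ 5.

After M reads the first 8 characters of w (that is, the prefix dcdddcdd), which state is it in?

State sequence: p0 -d-> p2 -c-> p0 -d-> p2 -d-> p2 -d-> p2 -c-> p0 -d-> p2 -d-> p2

After reading 8 characters, M is in state p2.

p2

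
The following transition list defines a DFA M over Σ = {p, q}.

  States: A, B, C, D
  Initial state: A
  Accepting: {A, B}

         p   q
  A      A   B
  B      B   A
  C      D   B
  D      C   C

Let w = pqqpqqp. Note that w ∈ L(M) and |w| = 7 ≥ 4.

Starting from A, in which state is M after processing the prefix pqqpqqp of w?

A

Run of M on the first 7 characters of w = p q q p q q p:
  step 0: A  (start)
  step 1: A  (read p: A→A)
  step 2: B  (read q: A→B)
  step 3: A  (read q: B→A)
  step 4: A  (read p: A→A)
  step 5: B  (read q: A→B)
  step 6: A  (read q: B→A)
  step 7: A  (read p: A→A)

After reading 7 characters, M is in state A.
(This kind of state-tracing is the core of the pumping-lemma construction: with 4 states, pigeonhole forces a repeat within the first 4 steps.)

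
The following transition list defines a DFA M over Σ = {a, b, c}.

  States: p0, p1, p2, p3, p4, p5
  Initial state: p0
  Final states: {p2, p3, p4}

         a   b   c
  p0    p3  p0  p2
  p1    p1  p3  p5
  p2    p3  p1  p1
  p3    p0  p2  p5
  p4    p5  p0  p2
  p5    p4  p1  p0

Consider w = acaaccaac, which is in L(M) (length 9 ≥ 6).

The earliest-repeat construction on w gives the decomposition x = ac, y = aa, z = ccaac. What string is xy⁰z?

xy⁰z = xz = ac·ccaac = acccaac.
Reading y = aa takes M from p5 back to p5, so after x the machine is still in p5, and z then leads to the accepting state p2. Hence acccaac ∈ L(M).

acccaac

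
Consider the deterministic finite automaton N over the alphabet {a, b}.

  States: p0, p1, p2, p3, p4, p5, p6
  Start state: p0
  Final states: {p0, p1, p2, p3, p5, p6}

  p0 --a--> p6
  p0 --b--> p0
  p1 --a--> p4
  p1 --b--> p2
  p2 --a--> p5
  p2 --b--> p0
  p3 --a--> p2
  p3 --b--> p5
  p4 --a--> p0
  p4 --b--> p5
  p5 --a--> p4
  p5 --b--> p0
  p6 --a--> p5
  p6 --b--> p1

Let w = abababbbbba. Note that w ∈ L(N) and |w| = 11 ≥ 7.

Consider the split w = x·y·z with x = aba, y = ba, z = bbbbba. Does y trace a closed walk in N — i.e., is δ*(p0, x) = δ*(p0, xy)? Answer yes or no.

yes

State sequence: p0 -a-> p6 -b-> p1 -a-> p4 -b-> p5 -a-> p4

After x (step 3): p4. After xy (step 5): p4.
They match, so y = ba drives N around a cycle from p4 back to itself; pumping y any number of times keeps N in p4 before reading z, and xyⁱz ∈ L(N) for every i ≥ 0.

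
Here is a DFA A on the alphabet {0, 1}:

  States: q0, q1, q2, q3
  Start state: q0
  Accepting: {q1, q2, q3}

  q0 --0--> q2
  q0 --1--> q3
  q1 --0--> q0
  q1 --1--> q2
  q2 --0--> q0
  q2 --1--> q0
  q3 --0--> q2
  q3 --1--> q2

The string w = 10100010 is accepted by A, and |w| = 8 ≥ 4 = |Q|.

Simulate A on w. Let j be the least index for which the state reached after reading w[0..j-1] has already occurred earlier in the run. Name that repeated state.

q0

State sequence: q0 -1-> q3 -0-> q2 -1-> q0 -0-> q2 -0-> q0 -0-> q2 -1-> q0 -0-> q2
First repeat at step 3: q0 was already visited.

The earliest repeat is at step j = 3: A is in q0, which it already visited at step i = 0.
The DFA has 4 states, so the proof of the pumping lemma guarantees a repeated state among the first 4+1 visited; the segment between the two visits is the pumpable y.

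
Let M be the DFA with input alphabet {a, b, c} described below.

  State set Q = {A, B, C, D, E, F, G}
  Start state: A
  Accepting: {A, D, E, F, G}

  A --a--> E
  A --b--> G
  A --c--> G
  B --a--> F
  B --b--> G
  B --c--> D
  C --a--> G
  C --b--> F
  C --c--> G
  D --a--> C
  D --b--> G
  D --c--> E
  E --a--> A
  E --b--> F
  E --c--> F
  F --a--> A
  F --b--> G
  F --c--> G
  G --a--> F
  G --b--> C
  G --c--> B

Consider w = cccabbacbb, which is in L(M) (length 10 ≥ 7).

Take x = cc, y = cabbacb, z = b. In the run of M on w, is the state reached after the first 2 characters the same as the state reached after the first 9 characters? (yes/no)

State sequence: A -c-> G -c-> B -c-> D -a-> C -b-> F -b-> G -a-> F -c-> G -b-> C

After x (step 2): B. After xy (step 9): C.
They differ (B ≠ C), so y is not a cycle from the state after x; this split is not the one the pumping-lemma construction produces, and pumping y need not keep the string in L(M).

no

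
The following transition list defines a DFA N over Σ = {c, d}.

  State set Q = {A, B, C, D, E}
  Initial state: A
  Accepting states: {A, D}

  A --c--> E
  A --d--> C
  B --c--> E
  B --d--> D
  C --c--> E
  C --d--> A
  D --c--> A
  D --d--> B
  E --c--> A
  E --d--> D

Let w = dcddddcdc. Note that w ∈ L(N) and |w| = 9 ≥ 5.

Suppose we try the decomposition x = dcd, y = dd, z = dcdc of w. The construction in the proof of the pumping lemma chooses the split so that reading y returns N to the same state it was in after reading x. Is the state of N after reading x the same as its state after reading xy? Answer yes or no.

State sequence: A -d-> C -c-> E -d-> D -d-> B -d-> D

After x (step 3): D. After xy (step 5): D.
They match, so y = dd drives N around a cycle from D back to itself; pumping y any number of times keeps N in D before reading z, and xyⁱz ∈ L(N) for every i ≥ 0.

yes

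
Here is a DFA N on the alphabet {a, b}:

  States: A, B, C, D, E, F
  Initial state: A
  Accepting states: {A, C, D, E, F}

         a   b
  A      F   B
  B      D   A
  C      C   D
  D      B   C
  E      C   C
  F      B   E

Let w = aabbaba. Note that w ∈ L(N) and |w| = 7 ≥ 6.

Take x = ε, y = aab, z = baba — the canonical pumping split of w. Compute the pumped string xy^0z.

baba

xy⁰z = xz = ε·baba = baba.
Reading y = aab takes N from A back to A, so after x the machine is still in A, and z then leads to the accepting state C. Hence baba ∈ L(N).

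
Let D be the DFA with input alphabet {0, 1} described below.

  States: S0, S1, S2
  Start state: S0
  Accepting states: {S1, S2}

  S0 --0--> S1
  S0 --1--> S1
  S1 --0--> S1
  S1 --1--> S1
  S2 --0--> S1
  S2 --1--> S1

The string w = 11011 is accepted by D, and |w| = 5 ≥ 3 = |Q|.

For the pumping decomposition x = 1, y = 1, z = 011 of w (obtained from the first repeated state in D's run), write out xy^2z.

xy^2z = 1·1·1·011 = 111011.
Reading y = 1 takes D from S1 back to S1, so after x·y·y the machine is still in S1, and z then leads to the accepting state S1. Hence 111011 ∈ L(D).

111011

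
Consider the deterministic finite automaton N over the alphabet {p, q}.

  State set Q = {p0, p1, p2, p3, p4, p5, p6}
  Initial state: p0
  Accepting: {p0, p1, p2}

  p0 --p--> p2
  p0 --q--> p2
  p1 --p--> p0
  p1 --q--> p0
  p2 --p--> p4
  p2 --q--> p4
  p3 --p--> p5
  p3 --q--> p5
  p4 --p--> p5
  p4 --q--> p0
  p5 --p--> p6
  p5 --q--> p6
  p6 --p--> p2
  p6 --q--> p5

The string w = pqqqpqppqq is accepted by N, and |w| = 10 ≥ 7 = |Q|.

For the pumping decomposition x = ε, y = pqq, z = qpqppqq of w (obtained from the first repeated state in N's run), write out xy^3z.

xy^3z = ε·pqq·pqq·pqq·qpqppqq = pqqpqqpqqqpqppqq.
Reading y = pqq takes N from p0 back to p0, so after x·y·y·y the machine is still in p0, and z then leads to the accepting state p2. Hence pqqpqqpqqqpqppqq ∈ L(N).

pqqpqqpqqqpqppqq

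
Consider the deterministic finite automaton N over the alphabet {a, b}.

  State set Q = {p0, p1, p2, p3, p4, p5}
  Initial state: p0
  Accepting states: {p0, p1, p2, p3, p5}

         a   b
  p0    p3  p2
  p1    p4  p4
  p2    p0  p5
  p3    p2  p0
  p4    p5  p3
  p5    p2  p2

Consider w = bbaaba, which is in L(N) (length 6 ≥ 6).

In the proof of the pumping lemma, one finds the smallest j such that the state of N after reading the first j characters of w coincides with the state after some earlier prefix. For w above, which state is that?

State sequence: p0 -b-> p2 -b-> p5 -a-> p2 -a-> p0 -b-> p2 -a-> p0
First repeat at step 3: p2 was already visited.

The earliest repeat is at step j = 3: N is in p2, which it already visited at step i = 1.
Pumping length from the standard proof: p = 6 (the number of states). The repeated state found above gives |xy| = j ≤ 6 and |y| = j − i ≥ 1.

p2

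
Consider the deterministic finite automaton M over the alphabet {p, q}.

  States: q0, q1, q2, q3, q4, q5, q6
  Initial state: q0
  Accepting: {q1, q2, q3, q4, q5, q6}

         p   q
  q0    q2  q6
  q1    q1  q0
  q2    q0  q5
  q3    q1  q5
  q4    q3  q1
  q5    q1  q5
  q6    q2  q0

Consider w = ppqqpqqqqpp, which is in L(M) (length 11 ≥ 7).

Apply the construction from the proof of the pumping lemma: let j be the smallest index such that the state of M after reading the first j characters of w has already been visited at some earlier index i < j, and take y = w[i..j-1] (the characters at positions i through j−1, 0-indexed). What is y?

pp

State sequence: q0 -p-> q2 -p-> q0 -q-> q6 -q-> q0 -p-> q2 -q-> q5 -q-> q5 -q-> q5 -q-> q5 -p-> q1 -p-> q1
First repeat at step 2: q0 was already visited.

So i = 0, j = 2, giving x = w[0:0] = ε, y = w[0:2] = pp, z = w[2:11] = qqpqqqqpp.
Check: |xy| = 2 ≤ 7 and |y| = 2 ≥ 1. Reading y takes M from q0 back to q0, so every xyⁱz is accepted.
With |Q| = 7, pigeonhole forces a state repeat no later than step 7; the substring read between the first and second visits to that state can be pumped.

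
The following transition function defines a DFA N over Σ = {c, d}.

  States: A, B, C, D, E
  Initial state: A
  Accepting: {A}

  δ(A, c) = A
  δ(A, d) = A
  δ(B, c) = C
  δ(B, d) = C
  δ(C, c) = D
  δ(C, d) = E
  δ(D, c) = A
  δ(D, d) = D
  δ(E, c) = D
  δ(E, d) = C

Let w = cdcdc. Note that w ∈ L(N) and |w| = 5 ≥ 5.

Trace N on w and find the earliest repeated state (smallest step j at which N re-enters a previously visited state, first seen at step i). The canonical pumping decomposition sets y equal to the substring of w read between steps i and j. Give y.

c

State sequence: A -c-> A -d-> A -c-> A -d-> A -c-> A
First repeat at step 1: A was already visited.

So i = 0, j = 1, giving x = w[0:0] = ε, y = w[0:1] = c, z = w[1:5] = dcdc.
Check: |xy| = 1 ≤ 5 and |y| = 1 ≥ 1. Reading y takes N from A back to A, so every xyⁱz is accepted.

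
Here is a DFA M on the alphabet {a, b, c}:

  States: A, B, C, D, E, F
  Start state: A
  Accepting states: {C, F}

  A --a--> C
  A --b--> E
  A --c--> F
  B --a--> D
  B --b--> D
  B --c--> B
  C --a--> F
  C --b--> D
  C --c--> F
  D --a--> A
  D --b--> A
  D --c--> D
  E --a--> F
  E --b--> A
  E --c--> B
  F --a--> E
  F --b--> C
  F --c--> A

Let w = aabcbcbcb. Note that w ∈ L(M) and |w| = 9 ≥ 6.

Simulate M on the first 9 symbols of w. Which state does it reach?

C

State sequence: A -a-> C -a-> F -b-> C -c-> F -b-> C -c-> F -b-> C -c-> F -b-> C

After reading 9 characters, M is in state C.
(This kind of state-tracing is the core of the pumping-lemma construction: with 6 states, pigeonhole forces a repeat within the first 6 steps.)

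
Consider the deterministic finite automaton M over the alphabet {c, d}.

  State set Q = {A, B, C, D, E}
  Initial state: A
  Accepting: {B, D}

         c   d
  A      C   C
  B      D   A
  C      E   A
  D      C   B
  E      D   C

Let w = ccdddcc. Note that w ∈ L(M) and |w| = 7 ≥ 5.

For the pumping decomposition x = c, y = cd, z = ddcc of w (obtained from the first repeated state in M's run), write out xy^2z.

ccdcdddcc

xy^2z = c·cd·cd·ddcc = ccdcdddcc.
Reading y = cd takes M from C back to C, so after x·y·y the machine is still in C, and z then leads to the accepting state D. Hence ccdcdddcc ∈ L(M).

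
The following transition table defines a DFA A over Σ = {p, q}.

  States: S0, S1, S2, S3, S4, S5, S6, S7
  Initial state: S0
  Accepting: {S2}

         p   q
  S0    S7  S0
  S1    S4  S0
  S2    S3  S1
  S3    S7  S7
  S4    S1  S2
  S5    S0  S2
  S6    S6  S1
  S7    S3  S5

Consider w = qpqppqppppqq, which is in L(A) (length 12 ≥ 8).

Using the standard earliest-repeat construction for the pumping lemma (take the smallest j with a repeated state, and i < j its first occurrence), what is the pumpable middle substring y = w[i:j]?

q

Run of A on w = q p q p p q p p p p q q:
  step 0: S0  (start)
  step 1: S0  (read q: S0→S0)   ← first repeat (S0 seen earlier)
  step 2: S7  (read p: S0→S7)
  step 3: S5  (read q: S7→S5)
  step 4: S0  (read p: S5→S0)
  step 5: S7  (read p: S0→S7)
  step 6: S5  (read q: S7→S5)
  step 7: S0  (read p: S5→S0)
  step 8: S7  (read p: S0→S7)
  step 9: S3  (read p: S7→S3)
  step 10: S7  (read p: S3→S7)
  step 11: S5  (read q: S7→S5)
  step 12: S2  (read q: S5→S2)

So i = 0, j = 1, giving x = w[0:0] = ε, y = w[0:1] = q, z = w[1:12] = pqppqppppqq.
Check: |xy| = 1 ≤ 8 and |y| = 1 ≥ 1. Reading y takes A from S0 back to S0, so every xyⁱz is accepted.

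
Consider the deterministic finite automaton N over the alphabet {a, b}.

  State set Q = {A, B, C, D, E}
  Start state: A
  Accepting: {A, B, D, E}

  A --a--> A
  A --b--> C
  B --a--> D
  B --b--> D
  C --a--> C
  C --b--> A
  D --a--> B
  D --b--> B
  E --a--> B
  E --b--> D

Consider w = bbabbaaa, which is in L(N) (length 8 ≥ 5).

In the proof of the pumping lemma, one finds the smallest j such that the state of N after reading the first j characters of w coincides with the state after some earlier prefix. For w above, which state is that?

State sequence: A -b-> C -b-> A -a-> A -b-> C -b-> A -a-> A -a-> A -a-> A
First repeat at step 2: A was already visited.

The earliest repeat is at step j = 2: N is in A, which it already visited at step i = 0.

A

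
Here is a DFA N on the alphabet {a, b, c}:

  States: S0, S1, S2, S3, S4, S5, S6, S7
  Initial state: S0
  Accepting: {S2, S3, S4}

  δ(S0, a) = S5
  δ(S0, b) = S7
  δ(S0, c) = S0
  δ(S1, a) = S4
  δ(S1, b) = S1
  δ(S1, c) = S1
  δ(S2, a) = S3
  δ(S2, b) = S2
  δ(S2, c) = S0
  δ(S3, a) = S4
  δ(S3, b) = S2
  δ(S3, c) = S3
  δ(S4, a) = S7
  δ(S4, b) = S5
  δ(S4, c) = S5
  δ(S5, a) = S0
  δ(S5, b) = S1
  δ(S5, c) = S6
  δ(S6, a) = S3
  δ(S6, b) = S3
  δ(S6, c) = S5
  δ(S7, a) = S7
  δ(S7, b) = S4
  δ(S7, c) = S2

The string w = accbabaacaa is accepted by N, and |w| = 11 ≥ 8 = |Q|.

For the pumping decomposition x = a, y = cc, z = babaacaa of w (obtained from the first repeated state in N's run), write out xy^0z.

xy⁰z = xz = a·babaacaa = ababaacaa.
Reading y = cc takes N from S5 back to S5, so after x the machine is still in S5, and z then leads to the accepting state S4. Hence ababaacaa ∈ L(N).

ababaacaa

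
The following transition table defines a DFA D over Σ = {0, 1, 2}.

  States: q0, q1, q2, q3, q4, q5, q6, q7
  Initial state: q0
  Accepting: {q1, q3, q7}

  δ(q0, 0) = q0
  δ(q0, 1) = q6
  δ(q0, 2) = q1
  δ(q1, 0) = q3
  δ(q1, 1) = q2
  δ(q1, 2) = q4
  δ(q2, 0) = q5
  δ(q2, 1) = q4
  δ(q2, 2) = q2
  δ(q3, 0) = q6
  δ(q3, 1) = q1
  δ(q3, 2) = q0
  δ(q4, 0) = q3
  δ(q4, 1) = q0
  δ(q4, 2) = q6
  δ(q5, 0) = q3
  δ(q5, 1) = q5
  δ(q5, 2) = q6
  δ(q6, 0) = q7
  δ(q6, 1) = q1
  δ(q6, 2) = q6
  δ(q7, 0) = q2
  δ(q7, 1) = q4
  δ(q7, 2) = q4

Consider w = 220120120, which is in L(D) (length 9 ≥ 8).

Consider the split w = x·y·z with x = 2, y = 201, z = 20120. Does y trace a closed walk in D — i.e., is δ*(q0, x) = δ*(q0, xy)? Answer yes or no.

Run of D on the first 4 characters of w = 2 2 0 1:
  step 0: q0  (start)
  step 1: q1  (read 2: q0→q1)
  step 2: q4  (read 2: q1→q4)
  step 3: q3  (read 0: q4→q3)
  step 4: q1  (read 1: q3→q1)

After x (step 1): q1. After xy (step 4): q1.
They match, so y = 201 drives D around a cycle from q1 back to itself; pumping y any number of times keeps D in q1 before reading z, and xyⁱz ∈ L(D) for every i ≥ 0.

yes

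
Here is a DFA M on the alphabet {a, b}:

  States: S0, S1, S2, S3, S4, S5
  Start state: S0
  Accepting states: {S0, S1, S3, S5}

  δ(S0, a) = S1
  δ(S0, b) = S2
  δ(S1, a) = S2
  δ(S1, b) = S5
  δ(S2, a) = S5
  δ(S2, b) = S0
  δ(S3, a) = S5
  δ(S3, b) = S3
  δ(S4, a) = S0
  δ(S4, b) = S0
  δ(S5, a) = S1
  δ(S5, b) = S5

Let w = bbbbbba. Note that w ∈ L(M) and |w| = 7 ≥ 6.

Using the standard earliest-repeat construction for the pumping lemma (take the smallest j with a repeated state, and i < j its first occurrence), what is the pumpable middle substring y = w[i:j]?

Run of M on w = b b b b b b a:
  step 0: S0  (start)
  step 1: S2  (read b: S0→S2)
  step 2: S0  (read b: S2→S0)   ← first repeat (S0 seen earlier)
  step 3: S2  (read b: S0→S2)
  step 4: S0  (read b: S2→S0)
  step 5: S2  (read b: S0→S2)
  step 6: S0  (read b: S2→S0)
  step 7: S1  (read a: S0→S1)

So i = 0, j = 2, giving x = w[0:0] = ε, y = w[0:2] = bb, z = w[2:7] = bbbba.
Check: |xy| = 2 ≤ 6 and |y| = 2 ≥ 1. Reading y takes M from S0 back to S0, so every xyⁱz is accepted.

bb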